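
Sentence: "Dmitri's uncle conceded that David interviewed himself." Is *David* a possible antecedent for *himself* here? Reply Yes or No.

Yes

*himself* is a reflexive; Principle A requires it to be bound within its binding domain — the clause headed by 'interviewed'.
— David: subject of the clause headed by 'interviewed'; c-commands the reflexive within its binding domain — allowed (Principle A).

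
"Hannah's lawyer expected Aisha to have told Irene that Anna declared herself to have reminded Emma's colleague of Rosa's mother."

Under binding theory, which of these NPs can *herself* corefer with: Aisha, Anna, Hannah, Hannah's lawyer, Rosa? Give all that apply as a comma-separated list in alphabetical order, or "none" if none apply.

*herself* is a reflexive; Principle A requires it to be bound within its binding domain — the clause headed by 'declared'.
— Aisha: subject of the clause headed by 'told'; c-commands the reflexive but lies outside its binding domain — cannot bind it (Principle A).
— Anna: subject of the clause headed by 'declared'; c-commands the reflexive within its binding domain — allowed (Principle A).
— Hannah: possessor inside the subject DP of the matrix clause; does not c-command the reflexive — cannot bind it (Principle A).
— Hannah's lawyer: subject of the matrix clause; c-commands the reflexive but lies outside its binding domain — cannot bind it (Principle A).
— Rosa: possessor inside the second object DP of the clause headed by 'reminded'; does not c-command the reflexive — cannot bind it (Principle A).

Anna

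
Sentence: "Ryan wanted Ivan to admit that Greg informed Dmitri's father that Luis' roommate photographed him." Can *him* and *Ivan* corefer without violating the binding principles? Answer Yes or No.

Yes

*Ivan* is an R-expression; Principle C requires it to be free (not bound by any c-commanding expression).
— him: object of the clause headed by 'photographed'; the pronoun does not c-command the R-expression — coreference allowed.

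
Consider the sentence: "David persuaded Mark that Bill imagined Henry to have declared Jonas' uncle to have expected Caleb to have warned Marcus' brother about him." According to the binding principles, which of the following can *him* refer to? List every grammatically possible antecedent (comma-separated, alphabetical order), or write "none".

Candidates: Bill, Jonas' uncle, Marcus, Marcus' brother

Bill, Jonas' uncle, Marcus

*him* is a pronoun; Principle B requires it to be free in its binding domain — the clause headed by 'warned'.
— Bill: subject of the clause headed by 'imagined'; c-commands the pronoun but lies outside its binding domain — allowed.
— Jonas' uncle: subject of the clause headed by 'expected'; c-commands the pronoun but lies outside its binding domain — allowed.
— Marcus: possessor inside the object DP of the clause headed by 'warned'; does not c-command the pronoun — Principle B does not apply; allowed.
— Marcus' brother: object of the clause headed by 'warned'; c-commands the pronoun within its binding domain — blocked (Principle B).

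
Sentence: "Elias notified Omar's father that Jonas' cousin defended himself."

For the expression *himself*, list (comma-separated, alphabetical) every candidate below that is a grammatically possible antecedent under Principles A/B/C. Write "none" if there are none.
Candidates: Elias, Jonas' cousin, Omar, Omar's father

Jonas' cousin

*himself* is a reflexive; Principle A requires it to be bound within its binding domain — the clause headed by 'defended'.
— Elias: subject of the matrix clause; c-commands the reflexive but lies outside its binding domain — cannot bind it (Principle A).
— Jonas' cousin: subject of the clause headed by 'defended'; c-commands the reflexive within its binding domain — allowed (Principle A).
— Omar: possessor inside the object DP of the matrix clause; does not c-command the reflexive — cannot bind it (Principle A).
— Omar's father: object of the matrix clause; c-commands the reflexive but lies outside its binding domain — cannot bind it (Principle A).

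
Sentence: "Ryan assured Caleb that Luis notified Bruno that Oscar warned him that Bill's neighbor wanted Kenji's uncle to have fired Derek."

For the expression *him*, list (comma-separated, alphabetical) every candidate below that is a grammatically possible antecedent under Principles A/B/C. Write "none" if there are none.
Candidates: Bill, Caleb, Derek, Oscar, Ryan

*him* is a pronoun; Principle B requires it to be free in its binding domain — the clause headed by 'warned'.
— Bill: possessor inside the subject DP of the clause headed by 'wanted'; is c-commanded by the pronoun; coreference would bind this R-expression — blocked (Principle C).
— Caleb: object of the matrix clause; c-commands the pronoun but lies outside its binding domain — allowed.
— Derek: object of the clause headed by 'fired'; is c-commanded by the pronoun; coreference would bind this R-expression — blocked (Principle C).
— Oscar: subject of the clause headed by 'warned'; c-commands the pronoun within its binding domain — blocked (Principle B).
— Ryan: subject of the matrix clause; c-commands the pronoun but lies outside its binding domain — allowed.

Caleb, Ryan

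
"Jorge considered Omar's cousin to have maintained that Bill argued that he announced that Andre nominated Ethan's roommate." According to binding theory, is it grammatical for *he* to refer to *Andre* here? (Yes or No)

*Andre* is an R-expression; Principle C requires it to be free (not bound by any c-commanding expression).
— he: subject of the clause headed by 'announced'; the pronoun c-commands the R-expression — coreference blocked (Principle C).

No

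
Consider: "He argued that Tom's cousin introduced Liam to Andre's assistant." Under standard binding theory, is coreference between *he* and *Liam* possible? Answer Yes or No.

No

*Liam* is an R-expression; Principle C requires it to be free (not bound by any c-commanding expression).
— he: subject of the matrix clause; the pronoun c-commands the R-expression — coreference blocked (Principle C).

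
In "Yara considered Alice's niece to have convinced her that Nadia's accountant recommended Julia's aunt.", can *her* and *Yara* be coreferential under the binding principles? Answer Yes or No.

*Yara* is an R-expression; Principle C requires it to be free (not bound by any c-commanding expression).
— her: object of the clause headed by 'convinced'; the pronoun does not c-command the R-expression — coreference allowed.

Yes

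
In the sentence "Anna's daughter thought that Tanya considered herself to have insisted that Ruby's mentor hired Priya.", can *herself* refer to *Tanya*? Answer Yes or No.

Yes

*herself* is a reflexive; Principle A requires it to be bound within its binding domain — the clause headed by 'considered'.
— Tanya: subject of the clause headed by 'considered'; c-commands the reflexive within its binding domain — allowed (Principle A).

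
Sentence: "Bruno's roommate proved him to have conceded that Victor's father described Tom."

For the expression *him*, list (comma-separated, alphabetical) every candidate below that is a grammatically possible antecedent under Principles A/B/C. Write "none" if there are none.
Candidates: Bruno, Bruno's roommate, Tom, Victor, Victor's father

*him* is a pronoun; Principle B requires it to be free in its binding domain — the matrix clause.
— Bruno: possessor inside the subject DP of the matrix clause; does not c-command the pronoun — Principle B does not apply; allowed.
— Bruno's roommate: subject of the matrix clause; c-commands the pronoun within its binding domain — blocked (Principle B).
— Tom: object of the clause headed by 'described'; is c-commanded by the pronoun; coreference would bind this R-expression — blocked (Principle C).
— Victor: possessor inside the subject DP of the clause headed by 'described'; is c-commanded by the pronoun; coreference would bind this R-expression — blocked (Principle C).
— Victor's father: subject of the clause headed by 'described'; is c-commanded by the pronoun; coreference would bind this R-expression — blocked (Principle C).

Bruno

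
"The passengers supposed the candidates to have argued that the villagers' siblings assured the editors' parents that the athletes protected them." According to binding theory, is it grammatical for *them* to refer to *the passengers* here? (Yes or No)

Yes

*the passengers* is an R-expression; Principle C requires it to be free (not bound by any c-commanding expression).
— them: object of the clause headed by 'protected'; the pronoun does not c-command the R-expression — coreference allowed.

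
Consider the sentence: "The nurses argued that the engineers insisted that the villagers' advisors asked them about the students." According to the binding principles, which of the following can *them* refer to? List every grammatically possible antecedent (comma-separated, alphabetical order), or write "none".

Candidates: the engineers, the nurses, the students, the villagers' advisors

*them* is a pronoun; Principle B requires it to be free in its binding domain — the clause headed by 'asked'.
— the engineers: subject of the clause headed by 'insisted'; c-commands the pronoun but lies outside its binding domain — allowed.
— the nurses: subject of the matrix clause; c-commands the pronoun but lies outside its binding domain — allowed.
— the students: second object of the clause headed by 'asked'; is c-commanded by the pronoun; coreference would bind this R-expression — blocked (Principle C).
— the villagers' advisors: subject of the clause headed by 'asked'; c-commands the pronoun within its binding domain — blocked (Principle B).

the engineers, the nurses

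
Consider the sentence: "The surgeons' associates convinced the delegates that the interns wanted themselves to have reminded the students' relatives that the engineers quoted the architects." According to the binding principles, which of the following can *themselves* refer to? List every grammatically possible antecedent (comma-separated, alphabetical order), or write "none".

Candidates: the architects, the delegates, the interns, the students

*themselves* is a reflexive; Principle A requires it to be bound within its binding domain — the clause headed by 'wanted'.
— the architects: object of the clause headed by 'quoted'; does not c-command the reflexive — cannot bind it (Principle A).
— the delegates: object of the matrix clause; c-commands the reflexive but lies outside its binding domain — cannot bind it (Principle A).
— the interns: subject of the clause headed by 'wanted'; c-commands the reflexive within its binding domain — allowed (Principle A).
— the students: possessor inside the object DP of the clause headed by 'reminded'; does not c-command the reflexive — cannot bind it (Principle A).

the interns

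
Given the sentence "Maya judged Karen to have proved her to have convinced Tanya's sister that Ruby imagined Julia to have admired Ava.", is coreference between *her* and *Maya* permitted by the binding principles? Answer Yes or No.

*her* is a pronoun; Principle B requires it to be free in its binding domain — the clause headed by 'proved'.
— Maya: subject of the matrix clause; c-commands the pronoun but lies outside its binding domain — allowed.

Yes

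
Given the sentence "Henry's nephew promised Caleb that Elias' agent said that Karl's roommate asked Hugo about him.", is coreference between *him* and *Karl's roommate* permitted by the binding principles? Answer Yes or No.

No

*him* is a pronoun; Principle B requires it to be free in its binding domain — the clause headed by 'asked'.
— Karl's roommate: subject of the clause headed by 'asked'; c-commands the pronoun within its binding domain — blocked (Principle B).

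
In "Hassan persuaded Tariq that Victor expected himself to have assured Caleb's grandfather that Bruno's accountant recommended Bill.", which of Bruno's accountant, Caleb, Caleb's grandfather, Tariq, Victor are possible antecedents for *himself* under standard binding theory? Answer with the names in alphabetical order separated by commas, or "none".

Victor

*himself* is a reflexive; Principle A requires it to be bound within its binding domain — the clause headed by 'expected'.
— Bruno's accountant: subject of the clause headed by 'recommended'; does not c-command the reflexive — cannot bind it (Principle A).
— Caleb: possessor inside the object DP of the clause headed by 'assured'; does not c-command the reflexive — cannot bind it (Principle A).
— Caleb's grandfather: object of the clause headed by 'assured'; does not c-command the reflexive — cannot bind it (Principle A).
— Tariq: object of the matrix clause; c-commands the reflexive but lies outside its binding domain — cannot bind it (Principle A).
— Victor: subject of the clause headed by 'expected'; c-commands the reflexive within its binding domain — allowed (Principle A).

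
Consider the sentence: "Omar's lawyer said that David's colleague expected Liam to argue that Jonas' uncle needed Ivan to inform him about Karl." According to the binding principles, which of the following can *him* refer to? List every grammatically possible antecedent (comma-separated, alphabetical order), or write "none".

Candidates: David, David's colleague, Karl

*him* is a pronoun; Principle B requires it to be free in its binding domain — the clause headed by 'inform'.
— David: possessor inside the subject DP of the clause headed by 'expected'; does not c-command the pronoun — Principle B does not apply; allowed.
— David's colleague: subject of the clause headed by 'expected'; c-commands the pronoun but lies outside its binding domain — allowed.
— Karl: second object of the clause headed by 'inform'; is c-commanded by the pronoun; coreference would bind this R-expression — blocked (Principle C).

David, David's colleague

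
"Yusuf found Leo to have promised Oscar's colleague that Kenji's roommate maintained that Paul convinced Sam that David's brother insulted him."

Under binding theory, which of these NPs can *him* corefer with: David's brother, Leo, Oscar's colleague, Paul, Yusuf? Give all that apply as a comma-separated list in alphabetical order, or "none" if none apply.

Leo, Oscar's colleague, Paul, Yusuf

*him* is a pronoun; Principle B requires it to be free in its binding domain — the clause headed by 'insulted'.
— David's brother: subject of the clause headed by 'insulted'; c-commands the pronoun within its binding domain — blocked (Principle B).
— Leo: subject of the clause headed by 'promised'; c-commands the pronoun but lies outside its binding domain — allowed.
— Oscar's colleague: object of the clause headed by 'promised'; c-commands the pronoun but lies outside its binding domain — allowed.
— Paul: subject of the clause headed by 'convinced'; c-commands the pronoun but lies outside its binding domain — allowed.
— Yusuf: subject of the matrix clause; c-commands the pronoun but lies outside its binding domain — allowed.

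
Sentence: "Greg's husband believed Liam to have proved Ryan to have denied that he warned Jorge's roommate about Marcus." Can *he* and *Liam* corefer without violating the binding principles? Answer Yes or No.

Yes

*Liam* is an R-expression; Principle C requires it to be free (not bound by any c-commanding expression).
— he: subject of the clause headed by 'warned'; the pronoun does not c-command the R-expression — coreference allowed.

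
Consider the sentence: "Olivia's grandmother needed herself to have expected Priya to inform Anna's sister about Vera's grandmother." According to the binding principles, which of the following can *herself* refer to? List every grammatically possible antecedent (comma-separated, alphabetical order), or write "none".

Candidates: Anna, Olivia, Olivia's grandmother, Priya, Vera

*herself* is a reflexive; Principle A requires it to be bound within its binding domain — the matrix clause.
— Anna: possessor inside the object DP of the clause headed by 'inform'; does not c-command the reflexive — cannot bind it (Principle A).
— Olivia: possessor inside the subject DP of the matrix clause; does not c-command the reflexive — cannot bind it (Principle A).
— Olivia's grandmother: subject of the matrix clause; c-commands the reflexive within its binding domain — allowed (Principle A).
— Priya: subject of the clause headed by 'inform'; does not c-command the reflexive — cannot bind it (Principle A).
— Vera: possessor inside the second object DP of the clause headed by 'inform'; does not c-command the reflexive — cannot bind it (Principle A).

Olivia's grandmother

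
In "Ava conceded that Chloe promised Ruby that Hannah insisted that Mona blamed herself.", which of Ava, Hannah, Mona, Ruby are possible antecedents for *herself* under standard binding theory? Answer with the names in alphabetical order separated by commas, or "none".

Mona

*herself* is a reflexive; Principle A requires it to be bound within its binding domain — the clause headed by 'blamed'.
— Ava: subject of the matrix clause; c-commands the reflexive but lies outside its binding domain — cannot bind it (Principle A).
— Hannah: subject of the clause headed by 'insisted'; c-commands the reflexive but lies outside its binding domain — cannot bind it (Principle A).
— Mona: subject of the clause headed by 'blamed'; c-commands the reflexive within its binding domain — allowed (Principle A).
— Ruby: object of the clause headed by 'promised'; c-commands the reflexive but lies outside its binding domain — cannot bind it (Principle A).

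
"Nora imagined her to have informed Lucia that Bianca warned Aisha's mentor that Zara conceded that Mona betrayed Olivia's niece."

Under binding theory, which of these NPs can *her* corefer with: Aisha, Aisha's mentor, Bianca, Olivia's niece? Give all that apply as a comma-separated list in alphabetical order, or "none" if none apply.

*her* is a pronoun; Principle B requires it to be free in its binding domain — the matrix clause.
— Aisha: possessor inside the object DP of the clause headed by 'warned'; is c-commanded by the pronoun; coreference would bind this R-expression — blocked (Principle C).
— Aisha's mentor: object of the clause headed by 'warned'; is c-commanded by the pronoun; coreference would bind this R-expression — blocked (Principle C).
— Bianca: subject of the clause headed by 'warned'; is c-commanded by the pronoun; coreference would bind this R-expression — blocked (Principle C).
— Olivia's niece: object of the clause headed by 'betrayed'; is c-commanded by the pronoun; coreference would bind this R-expression — blocked (Principle C).

none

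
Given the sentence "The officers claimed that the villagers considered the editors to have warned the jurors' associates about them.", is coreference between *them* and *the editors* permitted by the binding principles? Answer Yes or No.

*them* is a pronoun; Principle B requires it to be free in its binding domain — the clause headed by 'warned'.
— the editors: subject of the clause headed by 'warned'; c-commands the pronoun within its binding domain — blocked (Principle B).

No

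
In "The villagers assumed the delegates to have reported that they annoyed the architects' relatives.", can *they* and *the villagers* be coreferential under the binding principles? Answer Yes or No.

*the villagers* is an R-expression; Principle C requires it to be free (not bound by any c-commanding expression).
— they: subject of the clause headed by 'annoyed'; the pronoun does not c-command the R-expression — coreference allowed.

Yes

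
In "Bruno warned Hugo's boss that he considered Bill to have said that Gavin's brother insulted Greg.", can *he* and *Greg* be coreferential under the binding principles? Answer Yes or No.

No

*Greg* is an R-expression; Principle C requires it to be free (not bound by any c-commanding expression).
— he: subject of the clause headed by 'considered'; the pronoun c-commands the R-expression — coreference blocked (Principle C).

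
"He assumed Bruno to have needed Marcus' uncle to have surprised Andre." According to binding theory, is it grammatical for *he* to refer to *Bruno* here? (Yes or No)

*Bruno* is an R-expression; Principle C requires it to be free (not bound by any c-commanding expression).
— he: subject of the matrix clause; the pronoun c-commands the R-expression — coreference blocked (Principle C).

No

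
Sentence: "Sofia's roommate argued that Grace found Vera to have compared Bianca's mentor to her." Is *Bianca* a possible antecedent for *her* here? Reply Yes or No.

Yes

*her* is a pronoun; Principle B requires it to be free in its binding domain — the clause headed by 'compared'.
— Bianca: possessor inside the object DP of the clause headed by 'compared'; does not c-command the pronoun — Principle B does not apply; allowed.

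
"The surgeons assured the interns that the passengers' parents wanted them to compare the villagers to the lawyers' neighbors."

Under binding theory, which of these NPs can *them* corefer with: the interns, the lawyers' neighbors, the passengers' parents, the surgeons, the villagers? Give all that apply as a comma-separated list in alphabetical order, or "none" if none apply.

the interns, the surgeons

*them* is a pronoun; Principle B requires it to be free in its binding domain — the clause headed by 'wanted'.
— the interns: object of the matrix clause; c-commands the pronoun but lies outside its binding domain — allowed.
— the lawyers' neighbors: second object of the clause headed by 'compare'; is c-commanded by the pronoun; coreference would bind this R-expression — blocked (Principle C).
— the passengers' parents: subject of the clause headed by 'wanted'; c-commands the pronoun within its binding domain — blocked (Principle B).
— the surgeons: subject of the matrix clause; c-commands the pronoun but lies outside its binding domain — allowed.
— the villagers: object of the clause headed by 'compare'; is c-commanded by the pronoun; coreference would bind this R-expression — blocked (Principle C).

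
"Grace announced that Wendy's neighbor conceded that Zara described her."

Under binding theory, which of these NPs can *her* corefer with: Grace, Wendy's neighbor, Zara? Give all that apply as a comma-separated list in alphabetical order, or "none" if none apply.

*her* is a pronoun; Principle B requires it to be free in its binding domain — the clause headed by 'described'.
— Grace: subject of the matrix clause; c-commands the pronoun but lies outside its binding domain — allowed.
— Wendy's neighbor: subject of the clause headed by 'conceded'; c-commands the pronoun but lies outside its binding domain — allowed.
— Zara: subject of the clause headed by 'described'; c-commands the pronoun within its binding domain — blocked (Principle B).

Grace, Wendy's neighbor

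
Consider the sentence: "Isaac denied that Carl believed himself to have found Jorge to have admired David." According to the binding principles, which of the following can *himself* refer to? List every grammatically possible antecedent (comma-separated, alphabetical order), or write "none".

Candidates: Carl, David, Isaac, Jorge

*himself* is a reflexive; Principle A requires it to be bound within its binding domain — the clause headed by 'believed'.
— Carl: subject of the clause headed by 'believed'; c-commands the reflexive within its binding domain — allowed (Principle A).
— David: object of the clause headed by 'admired'; does not c-command the reflexive — cannot bind it (Principle A).
— Isaac: subject of the matrix clause; c-commands the reflexive but lies outside its binding domain — cannot bind it (Principle A).
— Jorge: subject of the clause headed by 'admired'; does not c-command the reflexive — cannot bind it (Principle A).

Carl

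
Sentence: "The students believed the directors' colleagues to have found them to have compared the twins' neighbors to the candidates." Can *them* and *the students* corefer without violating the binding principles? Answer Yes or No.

Yes

*the students* is an R-expression; Principle C requires it to be free (not bound by any c-commanding expression).
— them: subject of the clause headed by 'compared'; the pronoun does not c-command the R-expression — coreference allowed.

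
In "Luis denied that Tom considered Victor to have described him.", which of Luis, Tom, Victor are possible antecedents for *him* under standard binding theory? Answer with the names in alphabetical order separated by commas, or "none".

Luis, Tom

*him* is a pronoun; Principle B requires it to be free in its binding domain — the clause headed by 'described'.
— Luis: subject of the matrix clause; c-commands the pronoun but lies outside its binding domain — allowed.
— Tom: subject of the clause headed by 'considered'; c-commands the pronoun but lies outside its binding domain — allowed.
— Victor: subject of the clause headed by 'described'; c-commands the pronoun within its binding domain — blocked (Principle B).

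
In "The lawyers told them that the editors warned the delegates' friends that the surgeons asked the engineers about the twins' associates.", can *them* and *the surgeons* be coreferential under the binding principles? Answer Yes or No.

No

*the surgeons* is an R-expression; Principle C requires it to be free (not bound by any c-commanding expression).
— them: object of the matrix clause; the pronoun c-commands the R-expression — coreference blocked (Principle C).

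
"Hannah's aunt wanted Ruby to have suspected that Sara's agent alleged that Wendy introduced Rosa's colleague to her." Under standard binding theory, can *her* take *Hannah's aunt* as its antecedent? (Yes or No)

Yes

*her* is a pronoun; Principle B requires it to be free in its binding domain — the clause headed by 'introduced'.
— Hannah's aunt: subject of the matrix clause; c-commands the pronoun but lies outside its binding domain — allowed.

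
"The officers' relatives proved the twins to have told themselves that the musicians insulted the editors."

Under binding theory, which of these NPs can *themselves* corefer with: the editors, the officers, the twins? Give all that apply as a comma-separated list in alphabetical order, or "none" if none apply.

*themselves* is a reflexive; Principle A requires it to be bound within its binding domain — the clause headed by 'told'.
— the editors: object of the clause headed by 'insulted'; does not c-command the reflexive — cannot bind it (Principle A).
— the officers: possessor inside the subject DP of the matrix clause; does not c-command the reflexive — cannot bind it (Principle A).
— the twins: subject of the clause headed by 'told'; c-commands the reflexive within its binding domain — allowed (Principle A).

the twins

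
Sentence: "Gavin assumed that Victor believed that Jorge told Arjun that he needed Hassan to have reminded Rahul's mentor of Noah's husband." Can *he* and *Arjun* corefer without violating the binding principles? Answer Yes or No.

*Arjun* is an R-expression; Principle C requires it to be free (not bound by any c-commanding expression).
— he: subject of the clause headed by 'needed'; the pronoun does not c-command the R-expression — coreference allowed.

Yes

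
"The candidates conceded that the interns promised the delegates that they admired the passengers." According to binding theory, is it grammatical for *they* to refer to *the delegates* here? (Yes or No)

Yes

*the delegates* is an R-expression; Principle C requires it to be free (not bound by any c-commanding expression).
— they: subject of the clause headed by 'admired'; the pronoun does not c-command the R-expression — coreference allowed.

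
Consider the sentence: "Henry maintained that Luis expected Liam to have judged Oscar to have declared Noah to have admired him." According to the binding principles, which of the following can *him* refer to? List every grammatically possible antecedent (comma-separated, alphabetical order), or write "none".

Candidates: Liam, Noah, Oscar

*him* is a pronoun; Principle B requires it to be free in its binding domain — the clause headed by 'admired'.
— Liam: subject of the clause headed by 'judged'; c-commands the pronoun but lies outside its binding domain — allowed.
— Noah: subject of the clause headed by 'admired'; c-commands the pronoun within its binding domain — blocked (Principle B).
— Oscar: subject of the clause headed by 'declared'; c-commands the pronoun but lies outside its binding domain — allowed.

Liam, Oscar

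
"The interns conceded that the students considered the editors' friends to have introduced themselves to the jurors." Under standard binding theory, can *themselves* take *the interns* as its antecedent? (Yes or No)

*themselves* is a reflexive; Principle A requires it to be bound within its binding domain — the clause headed by 'introduced'.
— the interns: subject of the matrix clause; c-commands the reflexive but lies outside its binding domain — cannot bind it (Principle A).

No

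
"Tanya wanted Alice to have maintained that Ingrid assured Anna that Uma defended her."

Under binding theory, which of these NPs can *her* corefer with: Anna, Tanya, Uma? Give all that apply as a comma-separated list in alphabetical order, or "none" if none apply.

*her* is a pronoun; Principle B requires it to be free in its binding domain — the clause headed by 'defended'.
— Anna: object of the clause headed by 'assured'; c-commands the pronoun but lies outside its binding domain — allowed.
— Tanya: subject of the matrix clause; c-commands the pronoun but lies outside its binding domain — allowed.
— Uma: subject of the clause headed by 'defended'; c-commands the pronoun within its binding domain — blocked (Principle B).

Anna, Tanya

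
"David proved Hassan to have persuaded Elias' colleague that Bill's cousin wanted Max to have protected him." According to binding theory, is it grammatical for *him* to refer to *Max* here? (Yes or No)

No

*Max* is an R-expression; Principle C requires it to be free (not bound by any c-commanding expression).
— him: object of the clause headed by 'protected'; the R-expression locally c-commands the pronoun — coreference blocked (Principle B on the pronoun).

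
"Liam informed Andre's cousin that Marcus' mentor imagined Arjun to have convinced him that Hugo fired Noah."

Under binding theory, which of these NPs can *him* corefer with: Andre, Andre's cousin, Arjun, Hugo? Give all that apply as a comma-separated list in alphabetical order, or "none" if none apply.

*him* is a pronoun; Principle B requires it to be free in its binding domain — the clause headed by 'convinced'.
— Andre: possessor inside the object DP of the matrix clause; does not c-command the pronoun — Principle B does not apply; allowed.
— Andre's cousin: object of the matrix clause; c-commands the pronoun but lies outside its binding domain — allowed.
— Arjun: subject of the clause headed by 'convinced'; c-commands the pronoun within its binding domain — blocked (Principle B).
— Hugo: subject of the clause headed by 'fired'; is c-commanded by the pronoun; coreference would bind this R-expression — blocked (Principle C).

Andre, Andre's cousin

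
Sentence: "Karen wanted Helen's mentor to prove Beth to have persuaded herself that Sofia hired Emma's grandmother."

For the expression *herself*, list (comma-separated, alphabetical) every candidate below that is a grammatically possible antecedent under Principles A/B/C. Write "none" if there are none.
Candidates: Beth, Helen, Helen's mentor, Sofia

*herself* is a reflexive; Principle A requires it to be bound within its binding domain — the clause headed by 'persuaded'.
— Beth: subject of the clause headed by 'persuaded'; c-commands the reflexive within its binding domain — allowed (Principle A).
— Helen: possessor inside the subject DP of the clause headed by 'prove'; does not c-command the reflexive — cannot bind it (Principle A).
— Helen's mentor: subject of the clause headed by 'prove'; c-commands the reflexive but lies outside its binding domain — cannot bind it (Principle A).
— Sofia: subject of the clause headed by 'hired'; does not c-command the reflexive — cannot bind it (Principle A).

Beth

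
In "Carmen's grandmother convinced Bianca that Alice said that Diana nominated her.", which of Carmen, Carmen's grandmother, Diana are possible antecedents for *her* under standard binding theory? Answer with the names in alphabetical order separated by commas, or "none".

Carmen, Carmen's grandmother

*her* is a pronoun; Principle B requires it to be free in its binding domain — the clause headed by 'nominated'.
— Carmen: possessor inside the subject DP of the matrix clause; does not c-command the pronoun — Principle B does not apply; allowed.
— Carmen's grandmother: subject of the matrix clause; c-commands the pronoun but lies outside its binding domain — allowed.
— Diana: subject of the clause headed by 'nominated'; c-commands the pronoun within its binding domain — blocked (Principle B).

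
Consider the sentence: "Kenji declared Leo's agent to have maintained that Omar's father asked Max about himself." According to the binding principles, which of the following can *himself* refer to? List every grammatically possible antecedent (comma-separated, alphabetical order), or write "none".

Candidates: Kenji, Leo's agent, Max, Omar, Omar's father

Max, Omar's father

*himself* is a reflexive; Principle A requires it to be bound within its binding domain — the clause headed by 'asked'.
— Kenji: subject of the matrix clause; c-commands the reflexive but lies outside its binding domain — cannot bind it (Principle A).
— Leo's agent: subject of the clause headed by 'maintained'; c-commands the reflexive but lies outside its binding domain — cannot bind it (Principle A).
— Max: object of the clause headed by 'asked'; c-commands the reflexive within its binding domain — allowed (Principle A).
— Omar: possessor inside the subject DP of the clause headed by 'asked'; does not c-command the reflexive — cannot bind it (Principle A).
— Omar's father: subject of the clause headed by 'asked'; c-commands the reflexive within its binding domain — allowed (Principle A).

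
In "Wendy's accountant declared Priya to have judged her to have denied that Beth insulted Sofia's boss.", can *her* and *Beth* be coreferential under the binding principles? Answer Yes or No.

*Beth* is an R-expression; Principle C requires it to be free (not bound by any c-commanding expression).
— her: subject of the clause headed by 'denied'; the pronoun c-commands the R-expression — coreference blocked (Principle C).

No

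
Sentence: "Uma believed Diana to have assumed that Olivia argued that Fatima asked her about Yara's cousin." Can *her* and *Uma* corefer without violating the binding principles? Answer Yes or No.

Yes

*Uma* is an R-expression; Principle C requires it to be free (not bound by any c-commanding expression).
— her: object of the clause headed by 'asked'; the pronoun does not c-command the R-expression — coreference allowed.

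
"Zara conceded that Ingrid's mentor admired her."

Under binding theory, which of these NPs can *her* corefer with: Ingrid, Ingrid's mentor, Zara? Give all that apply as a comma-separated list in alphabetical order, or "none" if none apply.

Ingrid, Zara

*her* is a pronoun; Principle B requires it to be free in its binding domain — the clause headed by 'admired'.
— Ingrid: possessor inside the subject DP of the clause headed by 'admired'; does not c-command the pronoun — Principle B does not apply; allowed.
— Ingrid's mentor: subject of the clause headed by 'admired'; c-commands the pronoun within its binding domain — blocked (Principle B).
— Zara: subject of the matrix clause; c-commands the pronoun but lies outside its binding domain — allowed.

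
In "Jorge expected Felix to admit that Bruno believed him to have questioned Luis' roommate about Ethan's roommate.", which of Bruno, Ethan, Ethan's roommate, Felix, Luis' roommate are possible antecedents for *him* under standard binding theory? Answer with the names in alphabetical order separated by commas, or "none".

*him* is a pronoun; Principle B requires it to be free in its binding domain — the clause headed by 'believed'.
— Bruno: subject of the clause headed by 'believed'; c-commands the pronoun within its binding domain — blocked (Principle B).
— Ethan: possessor inside the second object DP of the clause headed by 'questioned'; is c-commanded by the pronoun; coreference would bind this R-expression — blocked (Principle C).
— Ethan's roommate: second object of the clause headed by 'questioned'; is c-commanded by the pronoun; coreference would bind this R-expression — blocked (Principle C).
— Felix: subject of the clause headed by 'admit'; c-commands the pronoun but lies outside its binding domain — allowed.
— Luis' roommate: object of the clause headed by 'questioned'; is c-commanded by the pronoun; coreference would bind this R-expression — blocked (Principle C).

Felix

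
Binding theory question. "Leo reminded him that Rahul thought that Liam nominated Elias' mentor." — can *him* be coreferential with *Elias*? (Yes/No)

*him* is a pronoun; Principle B requires it to be free in its binding domain — the matrix clause.
— Elias: possessor inside the object DP of the clause headed by 'nominated'; is c-commanded by the pronoun; coreference would bind this R-expression — blocked (Principle C).

No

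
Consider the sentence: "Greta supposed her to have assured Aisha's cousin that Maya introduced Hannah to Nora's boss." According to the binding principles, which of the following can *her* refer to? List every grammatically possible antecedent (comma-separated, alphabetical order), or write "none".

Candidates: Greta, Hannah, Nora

none

*her* is a pronoun; Principle B requires it to be free in its binding domain — the matrix clause.
— Greta: subject of the matrix clause; c-commands the pronoun within its binding domain — blocked (Principle B).
— Hannah: object of the clause headed by 'introduced'; is c-commanded by the pronoun; coreference would bind this R-expression — blocked (Principle C).
— Nora: possessor inside the second object DP of the clause headed by 'introduced'; is c-commanded by the pronoun; coreference would bind this R-expression — blocked (Principle C).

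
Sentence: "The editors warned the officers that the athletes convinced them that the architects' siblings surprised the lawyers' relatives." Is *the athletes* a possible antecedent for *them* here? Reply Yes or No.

No

*them* is a pronoun; Principle B requires it to be free in its binding domain — the clause headed by 'convinced'.
— the athletes: subject of the clause headed by 'convinced'; c-commands the pronoun within its binding domain — blocked (Principle B).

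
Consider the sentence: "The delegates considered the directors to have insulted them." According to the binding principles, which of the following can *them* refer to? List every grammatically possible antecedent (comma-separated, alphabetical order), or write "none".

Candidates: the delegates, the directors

the delegates

*them* is a pronoun; Principle B requires it to be free in its binding domain — the clause headed by 'insulted'.
— the delegates: subject of the matrix clause; c-commands the pronoun but lies outside its binding domain — allowed.
— the directors: subject of the clause headed by 'insulted'; c-commands the pronoun within its binding domain — blocked (Principle B).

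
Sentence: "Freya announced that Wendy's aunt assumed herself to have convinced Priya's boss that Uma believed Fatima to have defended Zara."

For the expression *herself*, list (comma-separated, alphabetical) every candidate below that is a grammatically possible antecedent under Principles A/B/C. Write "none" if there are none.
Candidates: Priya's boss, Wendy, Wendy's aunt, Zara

*herself* is a reflexive; Principle A requires it to be bound within its binding domain — the clause headed by 'assumed'.
— Priya's boss: object of the clause headed by 'convinced'; does not c-command the reflexive — cannot bind it (Principle A).
— Wendy: possessor inside the subject DP of the clause headed by 'assumed'; does not c-command the reflexive — cannot bind it (Principle A).
— Wendy's aunt: subject of the clause headed by 'assumed'; c-commands the reflexive within its binding domain — allowed (Principle A).
— Zara: object of the clause headed by 'defended'; does not c-command the reflexive — cannot bind it (Principle A).

Wendy's aunt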